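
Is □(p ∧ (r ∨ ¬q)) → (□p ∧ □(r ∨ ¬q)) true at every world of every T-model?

Valid in T

Tableau for the negation ¬(□(p ∧ (r ∨ ¬q)) → (□p ∧ □(r ∨ ¬q))):
1. ¬(□(p ∧ (r ∨ ¬q)) → (□p ∧ □(r ∨ ¬q))), u
2. □(p ∧ (r ∨ ¬q)), u
3. ¬(□p ∧ □(r ∨ ¬q)), u
4. p ∧ (r ∨ ¬q), u
5. p, u
6. r ∨ ¬q, u
7. ¬□(r ∨ ¬q), u
8. ¬q, u
9. ¬(r ∨ ¬q), v
10. ¬r, v
11. q, v
12. p ∧ (r ∨ ¬q), v
13. p, v
14. r ∨ ¬q, v
15. ¬q, v
Accessibility: uRu, uRv, vRv
Branch closes: q and ¬q both at v.
Every branch of the negation's tableau closes; the branch above is one of them.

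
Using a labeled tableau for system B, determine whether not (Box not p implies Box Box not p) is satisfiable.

1. not (Box not p implies Box Box not p), 0
2. Box not p, 0
3. not Box Box not p, 0
4. not p, 0
5. not Box not p, 1
6. not p, 1
7. p, 2
Accessibility: 0R0, 0R1, 1R0, 1R1, 1R2, 2R1, 2R2

Yes, satisfiable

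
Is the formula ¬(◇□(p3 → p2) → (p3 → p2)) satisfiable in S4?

Satisfiable (open branch found)

1. ¬(◇□(p3 → p2) → (p3 → p2)), w0
2. ◇□(p3 → p2), w0
3. ¬(p3 → p2), w0
4. p3, w0
5. ¬p2, w0
6. □(p3 → p2), w1
7. p3 → p2, w1
8. p2, w1
Accessibility: w0Rw0, w0Rw1, w1Rw1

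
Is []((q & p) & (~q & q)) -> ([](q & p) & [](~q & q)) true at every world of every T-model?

Tableau for the negation ~([]((q & p) & (~q & q)) -> ([](q & p) & [](~q & q))):
1. ~([]((q & p) & (~q & q)) -> ([](q & p) & [](~q & q))), u
2. []((q & p) & (~q & q)), u
3. ~([](q & p) & [](~q & q)), u
4. (q & p) & (~q & q), u
5. q & p, u
6. ~q & q, u
7. q, u
8. p, u
9. ~q, u
Accessibility: uRu
Branch closes: q and ~q both at u.
All branches of the negation close; one closing branch shown above.

Valid in T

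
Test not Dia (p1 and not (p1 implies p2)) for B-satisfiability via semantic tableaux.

1. not Dia (p1 and not (p1 implies p2)), u
2. not (p1 and not (p1 implies p2)), u
3. p1 implies p2, u
4. p2, u
Accessibility: uRu

Satisfiable (open branch found)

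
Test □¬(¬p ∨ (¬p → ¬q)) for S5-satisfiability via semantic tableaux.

No, unsatisfiable

1. □¬(¬p ∨ (¬p → ¬q)), u
2. ¬(¬p ∨ (¬p → ¬q)), u   [□-rule on 1 via uRu]
3. p, u   [¬∨-rule on 2]
4. ¬(¬p → ¬q), u   [¬∨-rule on 2]
5. ¬p, u   [¬→-rule on 4]
6. q, u   [¬→-rule on 4]
Accessibility: uRu
Branch closes: p and ¬p both at u.
(One branch shown.) All branches close.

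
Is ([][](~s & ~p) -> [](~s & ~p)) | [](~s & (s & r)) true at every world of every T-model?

Tableau for the negation ~(([][](~s & ~p) -> [](~s & ~p)) | [](~s & (s & r))):
1. ~(([][](~s & ~p) -> [](~s & ~p)) | [](~s & (s & r))), u
2. ~([][](~s & ~p) -> [](~s & ~p)), u
3. ~[](~s & (s & r)), u
4. [][](~s & ~p), u
5. ~[](~s & ~p), u
6. [](~s & ~p), u
7. ~s & ~p, u
8. ~s, u
9. ~p, u
10. ~(~s & (s & r)), v
11. [](~s & ~p), v
12. ~s & ~p, v
13. ~s, v
14. ~p, v
15. ~(s & r), v
16. ~r, v
17. ~(~s & ~p), w
18. [](~s & ~p), w
19. ~s & ~p, w
20. ~s, w
21. ~p, w
22. p, w
Accessibility: uRu, uRv, uRw, vRv, wRw
Branch closes: p and ~p both at w.
Every branch of the negation's tableau closes; the branch above is one of them.

Yes, valid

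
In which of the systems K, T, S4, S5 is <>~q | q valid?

T-tableau for the negation ~(<>~q | q):
1. ~(<>~q | q), 0
2. ~<>~q, 0
3. ~q, 0
4. q, 0
Accessibility: 0R0
Branch closes: q and ~q both at 0.
Every branch closes (one shown): valid in T, hence also in S4, S5 (every theorem of T is a theorem of S4 and S5).
K-tableau for the negation ~(<>~q | q):
1. ~(<>~q | q), 0
2. ~<>~q, 0
3. ~q, 0
Complete open branch: countermodel on a K-frame, so not valid in K.

T, S4, S5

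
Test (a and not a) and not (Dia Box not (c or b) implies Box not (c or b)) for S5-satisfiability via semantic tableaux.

Unsatisfiable (every branch closes)

1. (a and not a) and not (Dia Box not (c or b) implies Box not (c or b)), w0
2. a and not a, w0
3. not (Dia Box not (c or b) implies Box not (c or b)), w0
4. a, w0
5. not a, w0
Accessibility: w0Rw0
Branch closes: a and not a both at w0.
Every branch closes; the branch above is one of them.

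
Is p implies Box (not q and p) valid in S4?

No, not valid

Tableau for the negation not (p implies Box (not q and p)):
1. not (p implies Box (not q and p)), 0
2. p, 0
3. not Box (not q and p), 0
4. not (not q and p), 1
5. not p, 1
Accessibility: 0R0, 0R1, 1R1
The negation has an open branch (countermodel exists).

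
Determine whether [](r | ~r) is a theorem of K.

Valid

Tableau for the negation ~[](r | ~r):
1. ~[](r | ~r), w0
2. ~(r | ~r), w1   [~[]-rule on 1: fresh world w1, w0Rw1]
3. ~r, w1   [~|-rule on 2]
4. r, w1   [~|-rule on 2]
Accessibility: w0Rw1
Branch closes: r and ~r both at w1.
Every branch of the negation's tableau closes; the branch above is one of them.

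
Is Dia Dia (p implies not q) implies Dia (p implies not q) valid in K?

Invalid (countermodel exists)

Tableau for the negation not (Dia Dia (p implies not q) implies Dia (p implies not q)):
1. not (Dia Dia (p implies not q) implies Dia (p implies not q)), w0
2. Dia Dia (p implies not q), w0
3. not Dia (p implies not q), w0
4. Dia (p implies not q), w1
5. not (p implies not q), w1
6. p, w1
7. q, w1
8. p implies not q, w2
9. not q, w2
Accessibility: w0Rw1, w1Rw2
The negation has an open branch (countermodel exists).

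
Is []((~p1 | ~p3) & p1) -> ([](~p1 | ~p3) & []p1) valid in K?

Tableau for the negation ~([]((~p1 | ~p3) & p1) -> ([](~p1 | ~p3) & []p1)):
1. ~([]((~p1 | ~p3) & p1) -> ([](~p1 | ~p3) & []p1)), w0
2. []((~p1 | ~p3) & p1), w0
3. ~([](~p1 | ~p3) & []p1), w0
4. ~[](~p1 | ~p3), w0
5. ~(~p1 | ~p3), w1
6. p1, w1
7. p3, w1
8. (~p1 | ~p3) & p1, w1
9. ~p1 | ~p3, w1
10. ~p3, w1
Accessibility: w0Rw1
Branch closes: p3 and ~p3 both at w1.
Every branch of the negation's tableau closes; the branch above is one of them.

Yes, valid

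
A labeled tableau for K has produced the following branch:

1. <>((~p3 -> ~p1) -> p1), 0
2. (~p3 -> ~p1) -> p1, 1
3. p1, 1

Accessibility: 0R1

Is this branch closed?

No, open

There is no literal clash: for every atom and world, at most one sign appears.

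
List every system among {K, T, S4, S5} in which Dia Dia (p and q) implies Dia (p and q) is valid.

S4, S5

S4-tableau for the negation not (Dia Dia (p and q) implies Dia (p and q)):
1. not (Dia Dia (p and q) implies Dia (p and q)), u
2. Dia Dia (p and q), u
3. not Dia (p and q), u
4. not (p and q), u
5. not q, u
6. Dia (p and q), v
7. not (p and q), v
8. not q, v
9. p and q, w
10. p, w
11. q, w
12. not (p and q), w
13. not q, w
Accessibility: uRu, uRv, uRw, vRv, vRw, wRw
Branch closes: q and not q both at w.
Every branch closes (one shown): valid in S4, hence also in S5 (every theorem of S4 is a theorem of S5).
T-tableau for the negation not (Dia Dia (p and q) implies Dia (p and q)):
1. not (Dia Dia (p and q) implies Dia (p and q)), u
2. Dia Dia (p and q), u
3. not Dia (p and q), u
4. not (p and q), u
5. not q, u
6. Dia (p and q), v
7. not (p and q), v
8. not q, v
9. p and q, w
10. p, w
11. q, w
Accessibility: uRu, uRv, vRv, vRw, wRw
Complete open branch: countermodel on a T-frame, so not valid in T, nor in K (the same frame is also a K-frame).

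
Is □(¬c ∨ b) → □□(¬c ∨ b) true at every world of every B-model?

Tableau for the negation ¬(□(¬c ∨ b) → □□(¬c ∨ b)):
1. ¬(□(¬c ∨ b) → □□(¬c ∨ b)), 0
2. □(¬c ∨ b), 0
3. ¬□□(¬c ∨ b), 0
4. ¬c ∨ b, 0
5. b, 0
6. ¬□(¬c ∨ b), 1
7. ¬c ∨ b, 1
8. b, 1
9. ¬(¬c ∨ b), 2
10. c, 2
11. ¬b, 2
Accessibility: 0R0, 0R1, 1R0, 1R1, 1R2, 2R1, 2R2
The negation has an open branch (countermodel exists).

No, not valid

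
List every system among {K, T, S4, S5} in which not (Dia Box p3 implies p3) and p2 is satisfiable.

K, T, S4

S5-tableau for the formula:
1. not (Dia Box p3 implies p3) and p2, 0
2. not (Dia Box p3 implies p3), 0
3. p2, 0
4. Dia Box p3, 0
5. not p3, 0
6. Box p3, 1
7. p3, 0
Accessibility: 0R0, 0R1, 1R0, 1R1
Branch closes: p3 and not p3 both at 0.
Every branch closes (one shown): unsatisfiable in S5.
S4-tableau for the formula:
1. not (Dia Box p3 implies p3) and p2, 0
2. not (Dia Box p3 implies p3), 0
3. p2, 0
4. Dia Box p3, 0
5. not p3, 0
6. Box p3, 1
7. p3, 1
Accessibility: 0R0, 0R1, 1R1
Complete open branch: satisfiable in S4, hence also in K, T (this S4-model is also a K-model and a T-model).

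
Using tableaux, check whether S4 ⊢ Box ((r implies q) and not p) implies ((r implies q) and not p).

Yes, valid

Tableau for the negation not (Box ((r implies q) and not p) implies ((r implies q) and not p)):
1. not (Box ((r implies q) and not p) implies ((r implies q) and not p)), u
2. Box ((r implies q) and not p), u
3. not ((r implies q) and not p), u
4. (r implies q) and not p, u
5. r implies q, u
6. not p, u
7. not (r implies q), u
8. r, u
9. not q, u
10. q, u
Accessibility: uRu
Branch closes: q and not q both at u.
Every branch of the negation's tableau closes; the branch above is one of them.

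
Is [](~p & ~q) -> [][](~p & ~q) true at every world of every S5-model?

Tableau for the negation ~([](~p & ~q) -> [][](~p & ~q)):
1. ~([](~p & ~q) -> [][](~p & ~q)), 0
2. [](~p & ~q), 0
3. ~[][](~p & ~q), 0
4. ~p & ~q, 0
5. ~p, 0
6. ~q, 0
7. ~[](~p & ~q), 1
8. ~p & ~q, 1
9. ~p, 1
10. ~q, 1
11. ~(~p & ~q), 2
12. ~p & ~q, 2
13. ~p, 2
14. ~q, 2
15. q, 2
Accessibility: 0R0, 0R1, 0R2, 1R0, 1R1, 1R2, 2R0, 2R1, 2R2
Branch closes: q and ~q both at 2.
All branches of the negation close; one closing branch shown above.

Yes, valid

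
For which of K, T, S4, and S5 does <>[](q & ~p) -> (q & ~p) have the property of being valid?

S5

S5-tableau for the negation ~(<>[](q & ~p) -> (q & ~p)):
1. ~(<>[](q & ~p) -> (q & ~p)), u
2. <>[](q & ~p), u
3. ~(q & ~p), u
4. p, u
5. [](q & ~p), v
6. q & ~p, u
7. q, u
8. ~p, u
Accessibility: uRu, uRv, vRu, vRv
Branch closes: p and ~p both at u.
Every branch closes (one shown): valid in S5.
S4-tableau for the negation ~(<>[](q & ~p) -> (q & ~p)):
1. ~(<>[](q & ~p) -> (q & ~p)), u
2. <>[](q & ~p), u
3. ~(q & ~p), u
4. p, u
5. [](q & ~p), v
6. q & ~p, v
7. q, v
8. ~p, v
Accessibility: uRu, uRv, vRv
Complete open branch: countermodel on an S4-frame, so not valid in S4, nor in K, T (the same frame is also a K-frame and a T-frame).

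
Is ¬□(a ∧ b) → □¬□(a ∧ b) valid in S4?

No, not valid

Tableau for the negation ¬(¬□(a ∧ b) → □¬□(a ∧ b)):
1. ¬(¬□(a ∧ b) → □¬□(a ∧ b)), w0
2. ¬□(a ∧ b), w0
3. ¬□¬□(a ∧ b), w0
4. ¬(a ∧ b), w1
5. ¬b, w1
6. □(a ∧ b), w2
7. a ∧ b, w2
8. a, w2
9. b, w2
Accessibility: w0Rw0, w0Rw1, w0Rw2, w1Rw1, w2Rw2
The negation has an open branch (countermodel exists).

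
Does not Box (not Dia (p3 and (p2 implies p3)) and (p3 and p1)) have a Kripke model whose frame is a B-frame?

Satisfiable (open branch found)

1. not Box (not Dia (p3 and (p2 implies p3)) and (p3 and p1)), 0
2. not (not Dia (p3 and (p2 implies p3)) and (p3 and p1)), 1
3. not (p3 and p1), 1
4. not p1, 1
Accessibility: 0R0, 0R1, 1R0, 1R1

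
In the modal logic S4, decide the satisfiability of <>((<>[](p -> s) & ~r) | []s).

Satisfiable (open branch found)

1. <>((<>[](p -> s) & ~r) | []s), 0
2. (<>[](p -> s) & ~r) | []s, 1
3. []s, 1
4. s, 1
Accessibility: 0R0, 0R1, 1R1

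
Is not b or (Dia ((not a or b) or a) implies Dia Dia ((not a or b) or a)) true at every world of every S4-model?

Tableau for the negation not (not b or (Dia ((not a or b) or a) implies Dia Dia ((not a or b) or a))):
1. not (not b or (Dia ((not a or b) or a) implies Dia Dia ((not a or b) or a))), u
2. b, u
3. not (Dia ((not a or b) or a) implies Dia Dia ((not a or b) or a)), u
4. Dia ((not a or b) or a), u
5. not Dia Dia ((not a or b) or a), u
6. not Dia ((not a or b) or a), u
7. not ((not a or b) or a), u
8. not (not a or b), u
9. not a, u
10. a, u
11. not b, u
Accessibility: uRu
Branch closes: a and not a both at u.
All branches of the negation close; one closing branch shown above.

Valid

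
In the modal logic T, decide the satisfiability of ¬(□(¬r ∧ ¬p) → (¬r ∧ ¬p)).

1. ¬(□(¬r ∧ ¬p) → (¬r ∧ ¬p)), w0
2. □(¬r ∧ ¬p), w0
3. ¬(¬r ∧ ¬p), w0
4. ¬r ∧ ¬p, w0
5. ¬r, w0
6. ¬p, w0
7. p, w0
Accessibility: w0Rw0
Branch closes: p and ¬p both at w0.
Every branch closes; the branch above is one of them.

No, unsatisfiable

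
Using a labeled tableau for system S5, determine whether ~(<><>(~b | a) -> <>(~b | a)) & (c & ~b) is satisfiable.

1. ~(<><>(~b | a) -> <>(~b | a)) & (c & ~b), 0
2. ~(<><>(~b | a) -> <>(~b | a)), 0
3. c & ~b, 0
4. <><>(~b | a), 0
5. ~<>(~b | a), 0
6. c, 0
7. ~b, 0
8. ~(~b | a), 0
9. b, 0
10. ~a, 0
Accessibility: 0R0
Branch closes: b and ~b both at 0.
Every branch closes; the branch above is one of them.

No, unsatisfiable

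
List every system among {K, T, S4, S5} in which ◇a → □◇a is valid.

S4-tableau for the negation ¬(◇a → □◇a):
1. ¬(◇a → □◇a), u
2. ◇a, u   [¬→-rule on 1]
3. ¬□◇a, u   [¬→-rule on 1]
4. a, v   [◇-rule on 2: fresh world v, uRv]
5. ¬◇a, w   [¬□-rule on 3: fresh world w, uRw]
6. ¬a, w   [¬◇-rule on 5 via wRw]
Accessibility: uRu, uRv, uRw, vRv, wRw
Complete open branch: countermodel on an S4-frame, so not valid in S4, nor in K, T (the same frame is also a K-frame and a T-frame).
S5-tableau for the negation ¬(◇a → □◇a):
1. ¬(◇a → □◇a), u
2. ◇a, u   [¬→-rule on 1]
3. ¬□◇a, u   [¬→-rule on 1]
4. a, v   [◇-rule on 2: fresh world v, uRv]
5. ¬◇a, w   [¬□-rule on 3: fresh world w, uRw]
6. ¬a, u   [¬◇-rule on 5 via wRu]
7. ¬a, v   [¬◇-rule on 5 via wRv]
Accessibility: uRu, uRv, uRw, vRu, vRv, vRw, wRu, wRv, wRw
Branch closes: a and ¬a both at v.
Every branch closes (one shown): valid in S5.

S5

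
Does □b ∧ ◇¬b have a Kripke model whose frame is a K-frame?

Unsatisfiable

1. □b ∧ ◇¬b, w0
2. □b, w0
3. ◇¬b, w0
4. ¬b, w1
5. b, w1
Accessibility: w0Rw1
Branch closes: b and ¬b both at w1.
All branches of the tableau close; one closing branch shown above.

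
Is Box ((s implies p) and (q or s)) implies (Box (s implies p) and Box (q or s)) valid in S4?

Yes, valid

Tableau for the negation not (Box ((s implies p) and (q or s)) implies (Box (s implies p) and Box (q or s))):
1. not (Box ((s implies p) and (q or s)) implies (Box (s implies p) and Box (q or s))), w0
2. Box ((s implies p) and (q or s)), w0
3. not (Box (s implies p) and Box (q or s)), w0
4. (s implies p) and (q or s), w0
5. s implies p, w0
6. q or s, w0
7. not Box (q or s), w0
8. p, w0
9. s, w0
10. not (q or s), w1
11. not q, w1
12. not s, w1
13. (s implies p) and (q or s), w1
14. s implies p, w1
15. q or s, w1
16. p, w1
17. s, w1
Accessibility: w0Rw0, w0Rw1, w1Rw1
Branch closes: s and not s both at w1.
Every branch of the negation's tableau closes; the branch above is one of them.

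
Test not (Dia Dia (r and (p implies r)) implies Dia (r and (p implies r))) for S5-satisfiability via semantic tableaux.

1. not (Dia Dia (r and (p implies r)) implies Dia (r and (p implies r))), w0
2. Dia Dia (r and (p implies r)), w0
3. not Dia (r and (p implies r)), w0
4. not (r and (p implies r)), w0
5. not (p implies r), w0
6. p, w0
7. not r, w0
8. Dia (r and (p implies r)), w1
9. not (r and (p implies r)), w1
10. not (p implies r), w1
11. p, w1
12. not r, w1
13. r and (p implies r), w2
14. r, w2
15. p implies r, w2
16. not (r and (p implies r)), w2
17. not (p implies r), w2
18. p, w2
19. not r, w2
Accessibility: w0Rw0, w0Rw1, w0Rw2, w1Rw0, w1Rw1, w1Rw2, w2Rw0, w2Rw1, w2Rw2
Branch closes: r and not r both at w2.
All branches of the tableau close; one closing branch shown above.

No, unsatisfiable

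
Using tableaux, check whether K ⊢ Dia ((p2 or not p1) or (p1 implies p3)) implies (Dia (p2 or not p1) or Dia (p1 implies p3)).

Tableau for the negation not (Dia ((p2 or not p1) or (p1 implies p3)) implies (Dia (p2 or not p1) or Dia (p1 implies p3))):
1. not (Dia ((p2 or not p1) or (p1 implies p3)) implies (Dia (p2 or not p1) or Dia (p1 implies p3))), w0
2. Dia ((p2 or not p1) or (p1 implies p3)), w0
3. not (Dia (p2 or not p1) or Dia (p1 implies p3)), w0
4. not Dia (p2 or not p1), w0
5. not Dia (p1 implies p3), w0
6. (p2 or not p1) or (p1 implies p3), w1
7. not (p2 or not p1), w1
8. not p2, w1
9. p1, w1
10. not (p1 implies p3), w1
11. not p3, w1
12. p1 implies p3, w1
13. p3, w1
Accessibility: w0Rw1
Branch closes: p3 and not p3 both at w1.
All branches of the negation close; one closing branch shown above.

Valid in K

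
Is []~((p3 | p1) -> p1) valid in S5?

Invalid (countermodel exists)

Tableau for the negation ~[]~((p3 | p1) -> p1):
1. ~[]~((p3 | p1) -> p1), w0
2. (p3 | p1) -> p1, w1
3. p1, w1
Accessibility: w0Rw0, w0Rw1, w1Rw0, w1Rw1
The negation has an open branch (countermodel exists).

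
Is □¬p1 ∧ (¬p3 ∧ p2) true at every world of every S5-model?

Tableau for the negation ¬(□¬p1 ∧ (¬p3 ∧ p2)):
1. ¬(□¬p1 ∧ (¬p3 ∧ p2)), 0
2. ¬(¬p3 ∧ p2), 0   [¬∧-rule on 1 (branches; this branch)]
3. ¬p2, 0   [¬∧-rule on 2 (branches; this branch)]
Accessibility: 0R0
The negation has an open branch (countermodel exists).

Not valid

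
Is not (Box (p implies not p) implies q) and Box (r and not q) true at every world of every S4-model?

Not valid

Tableau for the negation not (not (Box (p implies not p) implies q) and Box (r and not q)):
1. not (not (Box (p implies not p) implies q) and Box (r and not q)), u
2. not Box (r and not q), u   [neg-and-rule on 1 (branches; this branch)]
3. not (r and not q), v   [neg-Box-rule on 2: fresh world v, uRv]
4. q, v   [neg-and-rule on 3 (branches; this branch)]
Accessibility: uRu, uRv, vRv
The negation has an open branch (countermodel exists).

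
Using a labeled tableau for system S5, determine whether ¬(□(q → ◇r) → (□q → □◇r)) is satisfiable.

1. ¬(□(q → ◇r) → (□q → □◇r)), u
2. □(q → ◇r), u
3. ¬(□q → □◇r), u
4. □q, u
5. ¬□◇r, u
6. q → ◇r, u
7. q, u
8. ◇r, u
9. ¬◇r, v
10. q → ◇r, v
11. q, v
12. ¬r, u
13. ¬r, v
14. ◇r, v
15. r, w
16. q → ◇r, w
17. q, w
18. ¬r, w
Accessibility: uRu, uRv, uRw, vRu, vRv, vRw, wRu, wRv, wRw
Branch closes: r and ¬r both at w.
Every branch closes; the branch above is one of them.

Unsatisfiable (every branch closes)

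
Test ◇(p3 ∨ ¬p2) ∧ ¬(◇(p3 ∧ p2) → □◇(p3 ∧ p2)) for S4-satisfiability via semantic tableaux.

Yes, satisfiable

1. ◇(p3 ∨ ¬p2) ∧ ¬(◇(p3 ∧ p2) → □◇(p3 ∧ p2)), w0
2. ◇(p3 ∨ ¬p2), w0
3. ¬(◇(p3 ∧ p2) → □◇(p3 ∧ p2)), w0
4. ◇(p3 ∧ p2), w0
5. ¬□◇(p3 ∧ p2), w0
6. p3 ∨ ¬p2, w1
7. ¬p2, w1
8. p3 ∧ p2, w2
9. p3, w2
10. p2, w2
11. ¬◇(p3 ∧ p2), w3
12. ¬(p3 ∧ p2), w3
13. ¬p2, w3
Accessibility: w0Rw0, w0Rw1, w0Rw2, w0Rw3, w1Rw1, w2Rw2, w3Rw3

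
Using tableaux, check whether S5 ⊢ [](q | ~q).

Yes, valid

Tableau for the negation ~[](q | ~q):
1. ~[](q | ~q), 0
2. ~(q | ~q), 1
3. ~q, 1
4. q, 1
Accessibility: 0R0, 0R1, 1R0, 1R1
Branch closes: q and ~q both at 1.
Every branch of the negation's tableau closes; the branch above is one of them.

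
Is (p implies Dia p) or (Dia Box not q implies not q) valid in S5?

Tableau for the negation not ((p implies Dia p) or (Dia Box not q implies not q)):
1. not ((p implies Dia p) or (Dia Box not q implies not q)), w0
2. not (p implies Dia p), w0   [neg-or-rule on 1]
3. not (Dia Box not q implies not q), w0   [neg-or-rule on 1]
4. p, w0   [neg-implies-rule on 2]
5. not Dia p, w0   [neg-implies-rule on 2]
6. Dia Box not q, w0   [neg-implies-rule on 3]
7. q, w0   [neg-implies-rule on 3]
8. not p, w0   [neg-Dia-rule on 5 via w0Rw0]
Accessibility: w0Rw0
Branch closes: p and not p both at w0.
Every branch of the negation's tableau closes; the branch above is one of them.

Yes, valid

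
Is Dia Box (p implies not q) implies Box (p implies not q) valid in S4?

Tableau for the negation not (Dia Box (p implies not q) implies Box (p implies not q)):
1. not (Dia Box (p implies not q) implies Box (p implies not q)), 0
2. Dia Box (p implies not q), 0
3. not Box (p implies not q), 0
4. Box (p implies not q), 1
5. p implies not q, 1
6. not q, 1
7. not (p implies not q), 2
8. p, 2
9. q, 2
Accessibility: 0R0, 0R1, 0R2, 1R1, 2R2
The negation has an open branch (countermodel exists).

No, not valid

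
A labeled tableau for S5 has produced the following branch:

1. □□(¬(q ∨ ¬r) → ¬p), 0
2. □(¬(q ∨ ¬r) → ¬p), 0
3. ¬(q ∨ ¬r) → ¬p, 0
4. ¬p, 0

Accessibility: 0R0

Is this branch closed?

There is no literal clash: for every atom and world, at most one sign appears.

Not closed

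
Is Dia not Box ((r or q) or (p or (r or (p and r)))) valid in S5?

Invalid (countermodel exists)

Tableau for the negation not Dia not Box ((r or q) or (p or (r or (p and r)))):
1. not Dia not Box ((r or q) or (p or (r or (p and r)))), 0
2. Box ((r or q) or (p or (r or (p and r)))), 0
3. (r or q) or (p or (r or (p and r))), 0
4. p or (r or (p and r)), 0
5. r or (p and r), 0
6. p and r, 0
7. p, 0
8. r, 0
Accessibility: 0R0
The negation has an open branch (countermodel exists).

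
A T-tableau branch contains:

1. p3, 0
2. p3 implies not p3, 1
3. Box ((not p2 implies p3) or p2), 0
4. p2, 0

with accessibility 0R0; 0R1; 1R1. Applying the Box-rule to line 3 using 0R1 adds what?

(not p2 implies p3) or p2, 1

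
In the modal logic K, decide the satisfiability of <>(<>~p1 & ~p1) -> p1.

Satisfiable

1. <>(<>~p1 & ~p1) -> p1, 0
2. p1, 0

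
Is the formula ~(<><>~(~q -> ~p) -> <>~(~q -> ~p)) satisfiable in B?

Yes, satisfiable

1. ~(<><>~(~q -> ~p) -> <>~(~q -> ~p)), u
2. <><>~(~q -> ~p), u   [~->-rule on 1]
3. ~<>~(~q -> ~p), u   [~->-rule on 1]
4. ~q -> ~p, u   [~<>-rule on 3 via uRu]
5. ~p, u   [->-rule on 4 (branches; this branch)]
6. <>~(~q -> ~p), v   [<>-rule on 2: fresh world v, uRv]
7. ~q -> ~p, v   [~<>-rule on 3 via uRv]
8. ~p, v   [->-rule on 7 (branches; this branch)]
9. ~(~q -> ~p), w   [<>-rule on 6: fresh world w, vRw]
10. ~q, w   [~->-rule on 9]
11. p, w   [~->-rule on 9]
Accessibility: uRu, uRv, vRu, vRv, vRw, wRv, wRw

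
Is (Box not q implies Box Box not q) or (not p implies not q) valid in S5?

Yes, valid

Tableau for the negation not ((Box not q implies Box Box not q) or (not p implies not q)):
1. not ((Box not q implies Box Box not q) or (not p implies not q)), w0
2. not (Box not q implies Box Box not q), w0   [neg-or-rule on 1]
3. not (not p implies not q), w0   [neg-or-rule on 1]
4. Box not q, w0   [neg-implies-rule on 2]
5. not Box Box not q, w0   [neg-implies-rule on 2]
6. not p, w0   [neg-implies-rule on 3]
7. q, w0   [neg-implies-rule on 3]
8. not q, w0   [Box-rule on 4 via w0Rw0]
Accessibility: w0Rw0
Branch closes: q and not q both at w0.
All branches of the negation close; one closing branch shown above.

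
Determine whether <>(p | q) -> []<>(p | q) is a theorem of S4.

Tableau for the negation ~(<>(p | q) -> []<>(p | q)):
1. ~(<>(p | q) -> []<>(p | q)), w0
2. <>(p | q), w0
3. ~[]<>(p | q), w0
4. p | q, w1
5. q, w1
6. ~<>(p | q), w2
7. ~(p | q), w2
8. ~p, w2
9. ~q, w2
Accessibility: w0Rw0, w0Rw1, w0Rw2, w1Rw1, w2Rw2
The negation has an open branch (countermodel exists).

Not valid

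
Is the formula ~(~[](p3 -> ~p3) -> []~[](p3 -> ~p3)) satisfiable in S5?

1. ~(~[](p3 -> ~p3) -> []~[](p3 -> ~p3)), w0
2. ~[](p3 -> ~p3), w0
3. ~[]~[](p3 -> ~p3), w0
4. ~(p3 -> ~p3), w1
5. p3, w1
6. [](p3 -> ~p3), w2
7. p3 -> ~p3, w0
8. p3 -> ~p3, w1
9. p3 -> ~p3, w2
10. ~p3, w0
11. ~p3, w1
Accessibility: w0Rw0, w0Rw1, w0Rw2, w1Rw0, w1Rw1, w1Rw2, w2Rw0, w2Rw1, w2Rw2
Branch closes: p3 and ~p3 both at w1.
All branches of the tableau close; one closing branch shown above.

Unsatisfiable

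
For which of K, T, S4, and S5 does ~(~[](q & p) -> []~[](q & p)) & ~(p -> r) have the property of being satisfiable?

S5-tableau for the formula:
1. ~(~[](q & p) -> []~[](q & p)) & ~(p -> r), u
2. ~(~[](q & p) -> []~[](q & p)), u
3. ~(p -> r), u
4. ~[](q & p), u
5. ~[]~[](q & p), u
6. p, u
7. ~r, u
8. ~(q & p), v
9. ~p, v
10. [](q & p), w
11. q & p, u
12. q, u
13. q & p, v
14. q, v
15. p, v
Accessibility: uRu, uRv, uRw, vRu, vRv, vRw, wRu, wRv, wRw
Branch closes: p and ~p both at v.
Every branch closes (one shown): unsatisfiable in S5.
S4-tableau for the formula:
1. ~(~[](q & p) -> []~[](q & p)) & ~(p -> r), u
2. ~(~[](q & p) -> []~[](q & p)), u
3. ~(p -> r), u
4. ~[](q & p), u
5. ~[]~[](q & p), u
6. p, u
7. ~r, u
8. ~(q & p), v
9. ~p, v
10. [](q & p), w
11. q & p, w
12. q, w
13. p, w
Accessibility: uRu, uRv, uRw, vRv, wRw
Complete open branch: satisfiable in S4, hence also in K, T (this S4-model is also a K-model and a T-model).

K, T, S4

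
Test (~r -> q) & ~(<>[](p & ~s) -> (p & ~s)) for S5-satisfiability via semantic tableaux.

No, unsatisfiable

1. (~r -> q) & ~(<>[](p & ~s) -> (p & ~s)), 0
2. ~r -> q, 0   [&-rule on 1]
3. ~(<>[](p & ~s) -> (p & ~s)), 0   [&-rule on 1]
4. <>[](p & ~s), 0   [~->-rule on 3]
5. ~(p & ~s), 0   [~->-rule on 3]
6. q, 0   [->-rule on 2 (branches; this branch)]
7. s, 0   [~&-rule on 5 (branches; this branch)]
8. [](p & ~s), 1   [<>-rule on 4: fresh world 1, 0R1]
9. p & ~s, 0   [[]-rule on 8 via 1R0]
10. p, 0   [&-rule on 9]
11. ~s, 0   [&-rule on 9]
Accessibility: 0R0, 0R1, 1R0, 1R1
Branch closes: s and ~s both at 0.
All branches of the tableau close; one closing branch shown above.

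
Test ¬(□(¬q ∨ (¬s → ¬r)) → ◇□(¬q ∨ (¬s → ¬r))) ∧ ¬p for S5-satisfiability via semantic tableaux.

Unsatisfiable

1. ¬(□(¬q ∨ (¬s → ¬r)) → ◇□(¬q ∨ (¬s → ¬r))) ∧ ¬p, 0
2. ¬(□(¬q ∨ (¬s → ¬r)) → ◇□(¬q ∨ (¬s → ¬r))), 0   [∧-rule on 1]
3. ¬p, 0   [∧-rule on 1]
4. □(¬q ∨ (¬s → ¬r)), 0   [¬→-rule on 2]
5. ¬◇□(¬q ∨ (¬s → ¬r)), 0   [¬→-rule on 2]
6. ¬q ∨ (¬s → ¬r), 0   [□-rule on 4 via 0R0]
7. ¬□(¬q ∨ (¬s → ¬r)), 0   [¬◇-rule on 5 via 0R0]
8. ¬s → ¬r, 0   [∨-rule on 6 (branches; this branch)]
9. ¬r, 0   [→-rule on 8 (branches; this branch)]
10. ¬(¬q ∨ (¬s → ¬r)), 1   [¬□-rule on 7: fresh world 1, 0R1]
11. q, 1   [¬∨-rule on 10]
12. ¬(¬s → ¬r), 1   [¬∨-rule on 10]
13. ¬s, 1   [¬→-rule on 12]
14. r, 1   [¬→-rule on 12]
15. ¬q ∨ (¬s → ¬r), 1   [□-rule on 4 via 0R1]
16. ¬□(¬q ∨ (¬s → ¬r)), 1   [¬◇-rule on 5 via 0R1]
17. ¬s → ¬r, 1   [∨-rule on 15 (branches; this branch)]
18. ¬r, 1   [→-rule on 17 (branches; this branch)]
Accessibility: 0R0, 0R1, 1R0, 1R1
Branch closes: r and ¬r both at 1.
Every branch closes; the branch above is one of them.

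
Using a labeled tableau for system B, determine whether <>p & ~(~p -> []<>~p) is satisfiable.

No, unsatisfiable

1. <>p & ~(~p -> []<>~p), u
2. <>p, u
3. ~(~p -> []<>~p), u
4. ~p, u
5. ~[]<>~p, u
6. p, v
7. ~<>~p, w
8. p, u
Accessibility: uRu, uRv, uRw, vRu, vRv, wRu, wRw
Branch closes: p and ~p both at u.
(One branch shown.) All branches close.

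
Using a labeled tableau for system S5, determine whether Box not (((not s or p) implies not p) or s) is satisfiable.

Satisfiable (open branch found)

1. Box not (((not s or p) implies not p) or s), w0
2. not (((not s or p) implies not p) or s), w0
3. not ((not s or p) implies not p), w0
4. not s, w0
5. not s or p, w0
6. p, w0
Accessibility: w0Rw0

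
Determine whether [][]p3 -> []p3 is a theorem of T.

Tableau for the negation ~([][]p3 -> []p3):
1. ~([][]p3 -> []p3), w0
2. [][]p3, w0
3. ~[]p3, w0
4. []p3, w0
5. p3, w0
6. ~p3, w1
7. []p3, w1
8. p3, w1
Accessibility: w0Rw0, w0Rw1, w1Rw1
Branch closes: p3 and ~p3 both at w1.
Every branch of the negation's tableau closes; the branch above is one of them.

Yes, valid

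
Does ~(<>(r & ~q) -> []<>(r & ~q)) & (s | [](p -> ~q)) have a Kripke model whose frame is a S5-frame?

1. ~(<>(r & ~q) -> []<>(r & ~q)) & (s | [](p -> ~q)), 0
2. ~(<>(r & ~q) -> []<>(r & ~q)), 0   [&-rule on 1]
3. s | [](p -> ~q), 0   [&-rule on 1]
4. <>(r & ~q), 0   [~->-rule on 2]
5. ~[]<>(r & ~q), 0   [~->-rule on 2]
6. [](p -> ~q), 0   [|-rule on 3 (branches; this branch)]
7. p -> ~q, 0   [[]-rule on 6 via 0R0]
8. ~q, 0   [->-rule on 7 (branches; this branch)]
9. r & ~q, 1   [<>-rule on 4: fresh world 1, 0R1]
10. r, 1   [&-rule on 9]
11. ~q, 1   [&-rule on 9]
12. p -> ~q, 1   [[]-rule on 6 via 0R1]
13. ~<>(r & ~q), 2   [~[]-rule on 5: fresh world 2, 0R2]
14. p -> ~q, 2   [[]-rule on 6 via 0R2]
15. ~(r & ~q), 0   [~<>-rule on 13 via 2R0]
16. ~(r & ~q), 1   [~<>-rule on 13 via 2R1]
17. ~(r & ~q), 2   [~<>-rule on 13 via 2R2]
18. ~q, 2   [->-rule on 14 (branches; this branch)]
19. ~r, 0   [~&-rule on 15 (branches; this branch)]
20. q, 1   [~&-rule on 16 (branches; this branch)]
Accessibility: 0R0, 0R1, 0R2, 1R0, 1R1, 1R2, 2R0, 2R1, 2R2
Branch closes: q and ~q both at 1.
Every branch closes; the branch above is one of them.

No, unsatisfiable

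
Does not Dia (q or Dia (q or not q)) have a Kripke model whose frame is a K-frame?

Satisfiable

1. not Dia (q or Dia (q or not q)), 0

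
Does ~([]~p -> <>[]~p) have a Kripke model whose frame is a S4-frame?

No, unsatisfiable

1. ~([]~p -> <>[]~p), 0
2. []~p, 0   [~->-rule on 1]
3. ~<>[]~p, 0   [~->-rule on 1]
4. ~p, 0   [[]-rule on 2 via 0R0]
5. ~[]~p, 0   [~<>-rule on 3 via 0R0]
6. p, 1   [~[]-rule on 5: fresh world 1, 0R1]
7. ~p, 1   [[]-rule on 2 via 0R1]
Accessibility: 0R0, 0R1, 1R1
Branch closes: p and ~p both at 1.
(One branch shown.) All branches close.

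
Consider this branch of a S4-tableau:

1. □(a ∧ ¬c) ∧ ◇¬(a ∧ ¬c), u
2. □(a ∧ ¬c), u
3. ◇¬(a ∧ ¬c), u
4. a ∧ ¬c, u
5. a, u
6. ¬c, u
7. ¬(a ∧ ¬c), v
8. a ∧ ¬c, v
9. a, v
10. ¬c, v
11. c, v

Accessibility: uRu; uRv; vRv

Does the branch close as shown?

Both c and ¬c appear at v.

Yes, closed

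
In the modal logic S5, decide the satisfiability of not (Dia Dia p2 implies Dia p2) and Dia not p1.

1. not (Dia Dia p2 implies Dia p2) and Dia not p1, u
2. not (Dia Dia p2 implies Dia p2), u   [and-rule on 1]
3. Dia not p1, u   [and-rule on 1]
4. Dia Dia p2, u   [neg-implies-rule on 2]
5. not Dia p2, u   [neg-implies-rule on 2]
6. not p2, u   [neg-Dia-rule on 5 via uRu]
7. not p1, v   [Dia-rule on 3: fresh world v, uRv]
8. not p2, v   [neg-Dia-rule on 5 via uRv]
9. Dia p2, w   [Dia-rule on 4: fresh world w, uRw]
10. not p2, w   [neg-Dia-rule on 5 via uRw]
11. p2, x   [Dia-rule on 9: fresh world x, wRx]
12. not p2, x   [neg-Dia-rule on 5 via uRx]
Accessibility: uRu, uRv, uRw, uRx, vRu, vRv, vRw, vRx, wRu, wRv, wRw, wRx, xRu, xRv, xRw, xRx
Branch closes: p2 and not p2 both at x.
All branches of the tableau close; one closing branch shown above.

Unsatisfiable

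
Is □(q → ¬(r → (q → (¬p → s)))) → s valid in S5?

No, not valid

Tableau for the negation ¬(□(q → ¬(r → (q → (¬p → s)))) → s):
1. ¬(□(q → ¬(r → (q → (¬p → s)))) → s), w0
2. □(q → ¬(r → (q → (¬p → s)))), w0
3. ¬s, w0
4. q → ¬(r → (q → (¬p → s))), w0
5. ¬(r → (q → (¬p → s))), w0
6. r, w0
7. ¬(q → (¬p → s)), w0
8. q, w0
9. ¬(¬p → s), w0
10. ¬p, w0
Accessibility: w0Rw0
The negation has an open branch (countermodel exists).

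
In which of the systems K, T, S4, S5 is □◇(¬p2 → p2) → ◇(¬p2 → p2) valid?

T, S4, S5

K-tableau for the negation ¬(□◇(¬p2 → p2) → ◇(¬p2 → p2)):
1. ¬(□◇(¬p2 → p2) → ◇(¬p2 → p2)), u
2. □◇(¬p2 → p2), u   [¬→-rule on 1]
3. ¬◇(¬p2 → p2), u   [¬→-rule on 1]
Complete open branch: countermodel on a K-frame, so not valid in K.
T-tableau for the negation ¬(□◇(¬p2 → p2) → ◇(¬p2 → p2)):
1. ¬(□◇(¬p2 → p2) → ◇(¬p2 → p2)), u
2. □◇(¬p2 → p2), u   [¬→-rule on 1]
3. ¬◇(¬p2 → p2), u   [¬→-rule on 1]
4. ◇(¬p2 → p2), u   [□-rule on 2 via uRu]
5. ¬(¬p2 → p2), u   [¬◇-rule on 3 via uRu]
6. ¬p2, u   [¬→-rule on 5]
7. ¬p2 → p2, v   [◇-rule on 4: fresh world v, uRv]
8. ◇(¬p2 → p2), v   [□-rule on 2 via uRv]
9. ¬(¬p2 → p2), v   [¬◇-rule on 3 via uRv]
10. ¬p2, v   [¬→-rule on 9]
11. p2, v   [→-rule on 7 (branches; this branch)]
Accessibility: uRu, uRv, vRv
Branch closes: p2 and ¬p2 both at v.
Every branch closes (one shown): valid in T, hence also in S4, S5 (every theorem of T is a theorem of S4 and S5).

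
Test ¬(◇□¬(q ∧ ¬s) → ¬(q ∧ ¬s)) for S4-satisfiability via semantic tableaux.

Satisfiable

1. ¬(◇□¬(q ∧ ¬s) → ¬(q ∧ ¬s)), w0
2. ◇□¬(q ∧ ¬s), w0
3. q ∧ ¬s, w0
4. q, w0
5. ¬s, w0
6. □¬(q ∧ ¬s), w1
7. ¬(q ∧ ¬s), w1
8. s, w1
Accessibility: w0Rw0, w0Rw1, w1Rw1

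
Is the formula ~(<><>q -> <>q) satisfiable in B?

1. ~(<><>q -> <>q), 0
2. <><>q, 0
3. ~<>q, 0
4. ~q, 0
5. <>q, 1
6. ~q, 1
7. q, 2
Accessibility: 0R0, 0R1, 1R0, 1R1, 1R2, 2R1, 2R2

Yes, satisfiable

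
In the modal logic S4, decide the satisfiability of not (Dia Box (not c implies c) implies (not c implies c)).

Satisfiable

1. not (Dia Box (not c implies c) implies (not c implies c)), 0
2. Dia Box (not c implies c), 0   [neg-implies-rule on 1]
3. not (not c implies c), 0   [neg-implies-rule on 1]
4. not c, 0   [neg-implies-rule on 3]
5. Box (not c implies c), 1   [Dia-rule on 2: fresh world 1, 0R1]
6. not c implies c, 1   [Box-rule on 5 via 1R1]
7. c, 1   [implies-rule on 6 (branches; this branch)]
Accessibility: 0R0, 0R1, 1R1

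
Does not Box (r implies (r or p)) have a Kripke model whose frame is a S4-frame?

Unsatisfiable (every branch closes)

1. not Box (r implies (r or p)), w0
2. not (r implies (r or p)), w1
3. r, w1
4. not (r or p), w1
5. not r, w1
6. not p, w1
Accessibility: w0Rw0, w0Rw1, w1Rw1
Branch closes: r and not r both at w1.
All branches of the tableau close; one closing branch shown above.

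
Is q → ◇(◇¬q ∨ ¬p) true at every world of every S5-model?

Not valid

Tableau for the negation ¬(q → ◇(◇¬q ∨ ¬p)):
1. ¬(q → ◇(◇¬q ∨ ¬p)), 0
2. q, 0
3. ¬◇(◇¬q ∨ ¬p), 0
4. ¬(◇¬q ∨ ¬p), 0
5. ¬◇¬q, 0
6. p, 0
Accessibility: 0R0
The negation has an open branch (countermodel exists).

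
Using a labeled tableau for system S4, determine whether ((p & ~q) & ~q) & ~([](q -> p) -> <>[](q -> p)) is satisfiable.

No, unsatisfiable

1. ((p & ~q) & ~q) & ~([](q -> p) -> <>[](q -> p)), 0
2. (p & ~q) & ~q, 0
3. ~([](q -> p) -> <>[](q -> p)), 0
4. p & ~q, 0
5. ~q, 0
6. [](q -> p), 0
7. ~<>[](q -> p), 0
8. p, 0
9. q -> p, 0
10. ~[](q -> p), 0
11. ~(q -> p), 1
12. q, 1
13. ~p, 1
14. q -> p, 1
15. ~[](q -> p), 1
16. p, 1
Accessibility: 0R0, 0R1, 1R1
Branch closes: p and ~p both at 1.
(One branch shown.) All branches close.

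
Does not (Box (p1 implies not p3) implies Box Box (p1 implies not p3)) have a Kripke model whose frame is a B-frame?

Satisfiable

1. not (Box (p1 implies not p3) implies Box Box (p1 implies not p3)), w0
2. Box (p1 implies not p3), w0   [neg-implies-rule on 1]
3. not Box Box (p1 implies not p3), w0   [neg-implies-rule on 1]
4. p1 implies not p3, w0   [Box-rule on 2 via w0Rw0]
5. not p3, w0   [implies-rule on 4 (branches; this branch)]
6. not Box (p1 implies not p3), w1   [neg-Box-rule on 3: fresh world w1, w0Rw1]
7. p1 implies not p3, w1   [Box-rule on 2 via w0Rw1]
8. not p3, w1   [implies-rule on 7 (branches; this branch)]
9. not (p1 implies not p3), w2   [neg-Box-rule on 6: fresh world w2, w1Rw2]
10. p1, w2   [neg-implies-rule on 9]
11. p3, w2   [neg-implies-rule on 9]
Accessibility: w0Rw0, w0Rw1, w1Rw0, w1Rw1, w1Rw2, w2Rw1, w2Rw2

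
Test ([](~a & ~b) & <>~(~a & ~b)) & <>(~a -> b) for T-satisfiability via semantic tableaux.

Unsatisfiable (every branch closes)

1. ([](~a & ~b) & <>~(~a & ~b)) & <>(~a -> b), 0
2. [](~a & ~b) & <>~(~a & ~b), 0
3. <>(~a -> b), 0
4. [](~a & ~b), 0
5. <>~(~a & ~b), 0
6. ~a & ~b, 0
7. ~a, 0
8. ~b, 0
9. ~a -> b, 1
10. ~a & ~b, 1
11. ~a, 1
12. ~b, 1
13. b, 1
Accessibility: 0R0, 0R1, 1R1
Branch closes: b and ~b both at 1.
(One branch shown.) All branches close.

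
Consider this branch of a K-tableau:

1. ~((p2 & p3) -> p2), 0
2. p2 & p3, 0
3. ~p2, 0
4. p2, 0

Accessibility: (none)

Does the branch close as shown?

Yes, closed

Both p2 and ~p2 appear at 0.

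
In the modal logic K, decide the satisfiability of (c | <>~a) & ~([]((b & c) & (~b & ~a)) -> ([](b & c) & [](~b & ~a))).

1. (c | <>~a) & ~([]((b & c) & (~b & ~a)) -> ([](b & c) & [](~b & ~a))), w0
2. c | <>~a, w0
3. ~([]((b & c) & (~b & ~a)) -> ([](b & c) & [](~b & ~a))), w0
4. []((b & c) & (~b & ~a)), w0
5. ~([](b & c) & [](~b & ~a)), w0
6. <>~a, w0
7. ~[](~b & ~a), w0
8. ~a, w1
9. (b & c) & (~b & ~a), w1
10. b & c, w1
11. ~b & ~a, w1
12. b, w1
13. c, w1
14. ~b, w1
Accessibility: w0Rw1
Branch closes: b and ~b both at w1.
All branches of the tableau close; one closing branch shown above.

No, unsatisfiable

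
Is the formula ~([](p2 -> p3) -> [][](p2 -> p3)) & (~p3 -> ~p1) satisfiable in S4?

Unsatisfiable

1. ~([](p2 -> p3) -> [][](p2 -> p3)) & (~p3 -> ~p1), 0
2. ~([](p2 -> p3) -> [][](p2 -> p3)), 0
3. ~p3 -> ~p1, 0
4. [](p2 -> p3), 0
5. ~[][](p2 -> p3), 0
6. p2 -> p3, 0
7. ~p1, 0
8. p3, 0
9. ~[](p2 -> p3), 1
10. p2 -> p3, 1
11. p3, 1
12. ~(p2 -> p3), 2
13. p2, 2
14. ~p3, 2
15. p2 -> p3, 2
16. p3, 2
Accessibility: 0R0, 0R1, 0R2, 1R1, 1R2, 2R2
Branch closes: p3 and ~p3 both at 2.
All branches of the tableau close; one closing branch shown above.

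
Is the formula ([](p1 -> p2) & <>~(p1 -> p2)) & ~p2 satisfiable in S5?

Unsatisfiable

1. ([](p1 -> p2) & <>~(p1 -> p2)) & ~p2, w0
2. [](p1 -> p2) & <>~(p1 -> p2), w0
3. ~p2, w0
4. [](p1 -> p2), w0
5. <>~(p1 -> p2), w0
6. p1 -> p2, w0
7. ~p1, w0
8. ~(p1 -> p2), w1
9. p1, w1
10. ~p2, w1
11. p1 -> p2, w1
12. p2, w1
Accessibility: w0Rw0, w0Rw1, w1Rw0, w1Rw1
Branch closes: p2 and ~p2 both at w1.
All branches of the tableau close; one closing branch shown above.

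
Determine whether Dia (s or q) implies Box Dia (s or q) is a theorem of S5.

Tableau for the negation not (Dia (s or q) implies Box Dia (s or q)):
1. not (Dia (s or q) implies Box Dia (s or q)), 0
2. Dia (s or q), 0
3. not Box Dia (s or q), 0
4. s or q, 1
5. q, 1
6. not Dia (s or q), 2
7. not (s or q), 0
8. not s, 0
9. not q, 0
10. not (s or q), 1
11. not s, 1
12. not q, 1
Accessibility: 0R0, 0R1, 0R2, 1R0, 1R1, 1R2, 2R0, 2R1, 2R2
Branch closes: q and not q both at 1.
Every branch of the negation's tableau closes; the branch above is one of them.

Valid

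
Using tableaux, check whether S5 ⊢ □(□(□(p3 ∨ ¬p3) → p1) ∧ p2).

No, not valid

Tableau for the negation ¬□(□(□(p3 ∨ ¬p3) → p1) ∧ p2):
1. ¬□(□(□(p3 ∨ ¬p3) → p1) ∧ p2), u
2. ¬(□(□(p3 ∨ ¬p3) → p1) ∧ p2), v
3. ¬p2, v
Accessibility: uRu, uRv, vRu, vRv
The negation has an open branch (countermodel exists).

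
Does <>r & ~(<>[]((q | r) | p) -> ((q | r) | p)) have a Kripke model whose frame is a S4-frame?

1. <>r & ~(<>[]((q | r) | p) -> ((q | r) | p)), 0
2. <>r, 0
3. ~(<>[]((q | r) | p) -> ((q | r) | p)), 0
4. <>[]((q | r) | p), 0
5. ~((q | r) | p), 0
6. ~(q | r), 0
7. ~p, 0
8. ~q, 0
9. ~r, 0
10. r, 1
11. []((q | r) | p), 2
12. (q | r) | p, 2
13. p, 2
Accessibility: 0R0, 0R1, 0R2, 1R1, 2R2

Satisfiable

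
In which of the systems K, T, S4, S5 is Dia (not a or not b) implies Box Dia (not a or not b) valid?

S5-tableau for the negation not (Dia (not a or not b) implies Box Dia (not a or not b)):
1. not (Dia (not a or not b) implies Box Dia (not a or not b)), u
2. Dia (not a or not b), u
3. not Box Dia (not a or not b), u
4. not a or not b, v
5. not b, v
6. not Dia (not a or not b), w
7. not (not a or not b), u
8. a, u
9. b, u
10. not (not a or not b), v
11. a, v
12. b, v
Accessibility: uRu, uRv, uRw, vRu, vRv, vRw, wRu, wRv, wRw
Branch closes: b and not b both at v.
Every branch closes (one shown): valid in S5.
S4-tableau for the negation not (Dia (not a or not b) implies Box Dia (not a or not b)):
1. not (Dia (not a or not b) implies Box Dia (not a or not b)), u
2. Dia (not a or not b), u
3. not Box Dia (not a or not b), u
4. not a or not b, v
5. not b, v
6. not Dia (not a or not b), w
7. not (not a or not b), w
8. a, w
9. b, w
Accessibility: uRu, uRv, uRw, vRv, wRw
Complete open branch: countermodel on an S4-frame, so not valid in S4, nor in K, T (the same frame is also a K-frame and a T-frame).

S5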